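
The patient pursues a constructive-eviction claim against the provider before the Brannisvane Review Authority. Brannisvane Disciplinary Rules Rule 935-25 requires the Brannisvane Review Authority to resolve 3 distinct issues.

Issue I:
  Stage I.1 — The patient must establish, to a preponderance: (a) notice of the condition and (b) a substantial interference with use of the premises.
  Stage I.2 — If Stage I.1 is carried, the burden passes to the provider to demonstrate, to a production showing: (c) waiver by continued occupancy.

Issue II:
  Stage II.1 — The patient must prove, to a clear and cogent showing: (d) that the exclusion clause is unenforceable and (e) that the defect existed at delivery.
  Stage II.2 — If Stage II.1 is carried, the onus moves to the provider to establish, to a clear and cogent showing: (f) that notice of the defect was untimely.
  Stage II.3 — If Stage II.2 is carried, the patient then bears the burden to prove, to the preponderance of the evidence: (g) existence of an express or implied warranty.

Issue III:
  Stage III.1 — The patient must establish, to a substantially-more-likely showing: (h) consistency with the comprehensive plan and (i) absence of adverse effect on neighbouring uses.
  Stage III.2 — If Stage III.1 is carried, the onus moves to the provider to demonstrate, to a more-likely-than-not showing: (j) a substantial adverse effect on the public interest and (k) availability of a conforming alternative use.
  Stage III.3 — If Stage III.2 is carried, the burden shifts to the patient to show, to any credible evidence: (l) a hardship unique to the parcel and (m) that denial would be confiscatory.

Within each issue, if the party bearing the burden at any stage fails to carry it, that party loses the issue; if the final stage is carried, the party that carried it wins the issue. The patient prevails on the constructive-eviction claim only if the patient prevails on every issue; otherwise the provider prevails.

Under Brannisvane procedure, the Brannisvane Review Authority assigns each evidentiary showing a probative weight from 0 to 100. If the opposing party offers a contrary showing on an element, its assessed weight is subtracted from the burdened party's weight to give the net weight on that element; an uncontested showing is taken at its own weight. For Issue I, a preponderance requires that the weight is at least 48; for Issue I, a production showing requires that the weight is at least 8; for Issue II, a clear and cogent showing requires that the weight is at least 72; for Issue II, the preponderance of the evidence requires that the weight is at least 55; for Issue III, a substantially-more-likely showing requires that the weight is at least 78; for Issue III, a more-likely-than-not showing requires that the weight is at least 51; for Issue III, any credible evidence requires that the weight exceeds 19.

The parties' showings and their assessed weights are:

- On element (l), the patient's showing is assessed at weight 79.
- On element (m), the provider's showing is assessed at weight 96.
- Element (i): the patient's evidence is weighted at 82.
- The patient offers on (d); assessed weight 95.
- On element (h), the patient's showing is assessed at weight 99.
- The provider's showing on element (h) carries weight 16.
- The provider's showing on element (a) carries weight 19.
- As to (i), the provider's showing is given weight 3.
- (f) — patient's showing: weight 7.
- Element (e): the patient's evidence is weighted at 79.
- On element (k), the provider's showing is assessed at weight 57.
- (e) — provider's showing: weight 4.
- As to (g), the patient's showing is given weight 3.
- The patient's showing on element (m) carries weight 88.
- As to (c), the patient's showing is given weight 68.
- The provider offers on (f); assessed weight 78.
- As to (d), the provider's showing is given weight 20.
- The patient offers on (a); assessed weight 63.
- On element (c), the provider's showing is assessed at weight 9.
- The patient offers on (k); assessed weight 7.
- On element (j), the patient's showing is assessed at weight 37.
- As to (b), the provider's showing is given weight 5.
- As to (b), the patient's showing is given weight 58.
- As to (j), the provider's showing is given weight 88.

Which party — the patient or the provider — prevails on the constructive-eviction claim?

provider

— Issue I —
Stage I.1 — burden on patient; standard: a preponderance (weight is at least 48).
    (a): 63 − 19 = 44 < 48 [not met]
    (b): 58 − 5 = 53 ≥ 48 [met]
  The patient does not carry Stage I.1.
The provider prevails on this issue.
— Issue II —
Stage II.1 (patient, a clear and cogent showing, weight is at least 72): (d) net 95−20=75 ≥ 72 — meets; (e) net 79−4=75 ≥ 72 — meets.
  Stage II.1 carried; the burden shifts to the provider.
Stage II.2 (provider, a clear and cogent showing, weight is at least 72): (f) net 78−7=71 < 72 — fails.
  Stage II.2 not carried; the provider fails its burden.
The analysis ends at Stage II.2; the patient prevails on this issue.
— Issue III —
Stage III.1 (patient, a substantially-more-likely showing, weight is at least 78): (h) net 99−16=83 ≥ 78 — meets; (i) net 82−3=79 ≥ 78 — meets.
  All elements met. The burden passes to the provider.
Stage III.2 (provider, a more-likely-than-not showing, weight is at least 51): (j) net 88−37=51 ≥ 51 — meets; (k) net 57−7=50 < 51 — fails.
  Stage III.2 not carried; the provider fails its burden.
The patient prevails on this issue.
Per-issue: Issue I → provider; Issue II → patient; Issue III → patient. The patient must prevail on every issue; overall, the provider prevails.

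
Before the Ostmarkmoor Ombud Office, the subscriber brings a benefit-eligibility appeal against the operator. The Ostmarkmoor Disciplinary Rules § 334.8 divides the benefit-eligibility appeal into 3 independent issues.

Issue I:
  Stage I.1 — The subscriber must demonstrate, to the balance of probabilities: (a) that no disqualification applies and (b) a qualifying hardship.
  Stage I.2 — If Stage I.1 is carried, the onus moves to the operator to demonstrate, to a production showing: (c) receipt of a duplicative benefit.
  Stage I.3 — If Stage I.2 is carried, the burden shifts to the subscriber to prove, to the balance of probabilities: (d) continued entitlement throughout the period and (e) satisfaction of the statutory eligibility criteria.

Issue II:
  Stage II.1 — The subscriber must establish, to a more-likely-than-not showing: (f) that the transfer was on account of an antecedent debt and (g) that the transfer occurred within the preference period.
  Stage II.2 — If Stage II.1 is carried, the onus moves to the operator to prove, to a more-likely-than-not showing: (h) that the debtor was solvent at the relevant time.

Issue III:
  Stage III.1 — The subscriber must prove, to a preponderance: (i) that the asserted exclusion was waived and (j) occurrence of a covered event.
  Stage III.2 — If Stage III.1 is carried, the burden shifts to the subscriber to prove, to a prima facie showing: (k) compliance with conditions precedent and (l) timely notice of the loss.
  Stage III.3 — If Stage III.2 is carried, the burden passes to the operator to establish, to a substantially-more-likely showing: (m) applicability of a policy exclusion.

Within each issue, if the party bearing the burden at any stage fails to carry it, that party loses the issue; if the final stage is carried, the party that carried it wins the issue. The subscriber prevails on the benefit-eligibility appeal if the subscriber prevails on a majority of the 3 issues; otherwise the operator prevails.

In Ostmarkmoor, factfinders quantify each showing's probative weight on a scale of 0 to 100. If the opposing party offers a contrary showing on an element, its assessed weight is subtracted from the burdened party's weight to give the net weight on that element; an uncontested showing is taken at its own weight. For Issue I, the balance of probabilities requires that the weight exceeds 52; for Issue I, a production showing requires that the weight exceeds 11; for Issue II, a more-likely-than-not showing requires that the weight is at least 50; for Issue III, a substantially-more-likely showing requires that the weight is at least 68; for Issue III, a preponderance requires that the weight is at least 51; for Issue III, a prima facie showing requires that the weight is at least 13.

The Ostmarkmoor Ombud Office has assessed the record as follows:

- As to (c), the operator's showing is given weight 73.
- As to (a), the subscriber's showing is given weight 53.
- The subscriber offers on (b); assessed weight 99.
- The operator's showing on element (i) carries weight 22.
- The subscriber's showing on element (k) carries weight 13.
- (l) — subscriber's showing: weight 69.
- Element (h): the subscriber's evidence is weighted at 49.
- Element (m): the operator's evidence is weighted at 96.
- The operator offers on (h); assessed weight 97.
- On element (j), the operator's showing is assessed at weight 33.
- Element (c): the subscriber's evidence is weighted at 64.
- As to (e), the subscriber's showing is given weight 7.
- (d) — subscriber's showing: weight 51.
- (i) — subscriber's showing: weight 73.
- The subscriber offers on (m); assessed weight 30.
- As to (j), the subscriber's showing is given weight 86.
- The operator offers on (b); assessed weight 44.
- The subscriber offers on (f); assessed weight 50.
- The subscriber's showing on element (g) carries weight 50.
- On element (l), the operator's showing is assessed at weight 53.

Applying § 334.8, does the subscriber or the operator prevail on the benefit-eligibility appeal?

— Issue I —
Stage I.1 (subscriber, the balance of probabilities, weight exceeds 52): (a) 53 > 52 — meets; (b) net 99−44=55 > 52 — meets.
  Stage I.1 is satisfied; the onus moves to the operator.
Stage I.2 (operator, a production showing, weight exceeds 11): (c) net 73−64=9 ≤ 11 — fails.
  Not every element is met, so the operator fails to carry Stage I.2.
The subscriber prevails on this issue.
— Issue II —
At Stage II.1 the subscriber must meet a more-likely-than-not showing (weight is at least 50): on (f) the weight is 50, ≥ 50, so (f) meets the standard; on (g) the weight is 50, which does reach 50, so (g) meets the standard.
  The subscriber carries Stage II.1; the operator now bears the burden.
At Stage II.2 the operator must meet a more-likely-than-not showing (weight is at least 50): on (h) the weight is 97 less the opposing 49 gives net 48, < 50, so (h) does not meet the standard.
  The operator does not carry Stage II.2.
So the subscriber prevails on this issue.
— Issue III —
Stage III.1 (subscriber, a preponderance, weight is at least 51): (i) net 73−22=51 ≥ 51 — meets; (j) net 86−33=53 ≥ 51 — meets.
  All elements met. The subscriber retains the burden for Stage III.2.
Stage III.2 (subscriber, a prima facie showing, weight is at least 13): (k) 13 ≥ 13 — meets; (l) net 69−53=16 ≥ 13 — meets.
  Stage III.2 is satisfied; the onus moves to the operator.
Stage III.3 (operator, a substantially-more-likely showing, weight is at least 68): (m) net 96−30=66 < 68 — fails.
  Not every element is met, so the operator fails to carry Stage III.3.
So the subscriber prevails on this issue.
Per-issue: Issue I → subscriber; Issue II → subscriber; Issue III → subscriber. The subscriber must prevail on a majority of issues; overall, the subscriber prevails.

subscriber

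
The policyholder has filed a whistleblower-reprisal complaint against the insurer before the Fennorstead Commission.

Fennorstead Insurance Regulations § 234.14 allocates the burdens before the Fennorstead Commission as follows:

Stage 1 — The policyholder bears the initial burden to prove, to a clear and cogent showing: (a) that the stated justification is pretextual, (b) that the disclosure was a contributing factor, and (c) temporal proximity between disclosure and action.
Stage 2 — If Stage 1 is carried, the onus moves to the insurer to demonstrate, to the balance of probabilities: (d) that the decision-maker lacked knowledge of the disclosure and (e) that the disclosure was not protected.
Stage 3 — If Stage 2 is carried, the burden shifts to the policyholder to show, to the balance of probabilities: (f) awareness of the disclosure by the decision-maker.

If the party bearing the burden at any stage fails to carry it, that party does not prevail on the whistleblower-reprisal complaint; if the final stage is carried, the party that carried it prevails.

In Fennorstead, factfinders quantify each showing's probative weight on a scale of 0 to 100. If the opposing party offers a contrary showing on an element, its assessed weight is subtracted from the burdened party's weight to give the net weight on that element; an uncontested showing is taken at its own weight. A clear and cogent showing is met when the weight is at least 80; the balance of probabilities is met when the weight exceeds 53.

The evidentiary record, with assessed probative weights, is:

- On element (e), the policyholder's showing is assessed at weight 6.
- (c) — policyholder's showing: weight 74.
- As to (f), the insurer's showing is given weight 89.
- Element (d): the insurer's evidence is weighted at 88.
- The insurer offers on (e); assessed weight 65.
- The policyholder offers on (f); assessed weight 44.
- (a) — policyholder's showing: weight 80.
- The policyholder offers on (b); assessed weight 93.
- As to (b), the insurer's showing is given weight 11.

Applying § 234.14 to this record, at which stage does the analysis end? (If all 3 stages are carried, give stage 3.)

stage 1

Stage 1 (policyholder, a clear and cogent showing, weight is at least 80): (a) 80 ≥ 80 — meets; (b) net 93−11=82 ≥ 80 — meets; (c) 74 < 80 — fails.
  Not every element is met, so the policyholder fails to carry Stage 1.
So the insurer prevails.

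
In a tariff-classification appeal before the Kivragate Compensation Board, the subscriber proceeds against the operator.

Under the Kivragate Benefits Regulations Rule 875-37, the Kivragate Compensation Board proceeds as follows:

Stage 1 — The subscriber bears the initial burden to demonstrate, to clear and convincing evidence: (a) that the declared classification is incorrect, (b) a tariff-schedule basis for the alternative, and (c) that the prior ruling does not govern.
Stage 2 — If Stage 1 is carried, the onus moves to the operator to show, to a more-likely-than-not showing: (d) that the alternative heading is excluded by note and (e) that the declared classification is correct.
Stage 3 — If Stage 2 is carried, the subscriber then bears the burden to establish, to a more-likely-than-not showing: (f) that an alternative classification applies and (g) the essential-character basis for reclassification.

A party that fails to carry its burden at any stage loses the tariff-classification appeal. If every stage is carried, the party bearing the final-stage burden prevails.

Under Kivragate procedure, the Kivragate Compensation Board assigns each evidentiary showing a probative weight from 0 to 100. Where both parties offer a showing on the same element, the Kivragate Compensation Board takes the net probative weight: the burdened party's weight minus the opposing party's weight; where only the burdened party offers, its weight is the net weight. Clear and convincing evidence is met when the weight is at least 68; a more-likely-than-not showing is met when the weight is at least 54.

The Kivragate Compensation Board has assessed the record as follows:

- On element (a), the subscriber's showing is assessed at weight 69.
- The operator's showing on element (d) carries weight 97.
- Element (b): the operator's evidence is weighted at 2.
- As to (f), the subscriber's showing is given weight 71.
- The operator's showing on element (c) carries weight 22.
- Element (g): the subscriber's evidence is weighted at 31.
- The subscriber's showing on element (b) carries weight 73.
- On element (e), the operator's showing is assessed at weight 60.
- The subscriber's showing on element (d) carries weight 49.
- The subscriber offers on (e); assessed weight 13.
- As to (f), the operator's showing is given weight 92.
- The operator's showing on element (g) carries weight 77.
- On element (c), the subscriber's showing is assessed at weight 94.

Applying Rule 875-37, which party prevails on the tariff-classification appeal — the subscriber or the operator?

At Stage 1 the subscriber must meet clear and convincing evidence (weight is at least 68): on (a) the weight is 69, ≥ 68, so (a) meets the standard; on (b) the weight is 73 less the opposing 2 gives net 71, ≥ 68, so (b) meets the standard; on (c) the weight is 94 less the opposing 22 gives net 72, which does reach 68, so (c) meets the standard.
  All elements met. The burden passes to the operator.
At Stage 2 the operator must meet a more-likely-than-not showing (weight is at least 54): on (d) the weight is 97 less the opposing 49 gives net 48, which does not reach 54, so (d) does not meet the standard; on (e) the weight is 60 less the opposing 13 gives net 47, which does not reach 54, so (e) does not meet the standard.
  The operator does not carry Stage 2.
The analysis ends at Stage 2; the subscriber prevails.

subscriber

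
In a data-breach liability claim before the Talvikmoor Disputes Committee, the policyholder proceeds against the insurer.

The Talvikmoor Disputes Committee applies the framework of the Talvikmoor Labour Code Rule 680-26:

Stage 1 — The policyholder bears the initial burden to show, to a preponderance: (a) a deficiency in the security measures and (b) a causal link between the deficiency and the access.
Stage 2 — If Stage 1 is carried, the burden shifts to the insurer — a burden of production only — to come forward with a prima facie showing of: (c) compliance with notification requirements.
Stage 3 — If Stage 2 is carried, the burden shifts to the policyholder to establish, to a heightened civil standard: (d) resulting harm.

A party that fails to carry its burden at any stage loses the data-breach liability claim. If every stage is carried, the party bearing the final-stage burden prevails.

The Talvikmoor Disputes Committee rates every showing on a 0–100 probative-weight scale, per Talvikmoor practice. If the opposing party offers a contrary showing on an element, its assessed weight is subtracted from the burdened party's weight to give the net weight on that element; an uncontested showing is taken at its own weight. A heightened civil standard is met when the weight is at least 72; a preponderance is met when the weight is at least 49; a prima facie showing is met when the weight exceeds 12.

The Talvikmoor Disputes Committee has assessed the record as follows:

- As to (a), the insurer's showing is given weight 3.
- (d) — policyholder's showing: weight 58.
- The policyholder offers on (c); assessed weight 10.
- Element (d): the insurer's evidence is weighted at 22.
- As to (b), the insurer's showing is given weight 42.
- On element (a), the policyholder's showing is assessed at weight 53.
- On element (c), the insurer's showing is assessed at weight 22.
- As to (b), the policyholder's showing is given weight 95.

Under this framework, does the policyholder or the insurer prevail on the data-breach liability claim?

Stage 1 (policyholder, a preponderance, weight is at least 49): (a) net 53−3=50 ≥ 49 — meets; (b) net 95−42=53 ≥ 49 — meets.
  Stage 1 carried; the burden shifts to the insurer.
Stage 2 (insurer, a prima facie showing, weight exceeds 12): (c) net 22−10=12 ≤ 12 — fails.
  Stage 2 not carried; the insurer fails its burden.
So the policyholder prevails.

policyholder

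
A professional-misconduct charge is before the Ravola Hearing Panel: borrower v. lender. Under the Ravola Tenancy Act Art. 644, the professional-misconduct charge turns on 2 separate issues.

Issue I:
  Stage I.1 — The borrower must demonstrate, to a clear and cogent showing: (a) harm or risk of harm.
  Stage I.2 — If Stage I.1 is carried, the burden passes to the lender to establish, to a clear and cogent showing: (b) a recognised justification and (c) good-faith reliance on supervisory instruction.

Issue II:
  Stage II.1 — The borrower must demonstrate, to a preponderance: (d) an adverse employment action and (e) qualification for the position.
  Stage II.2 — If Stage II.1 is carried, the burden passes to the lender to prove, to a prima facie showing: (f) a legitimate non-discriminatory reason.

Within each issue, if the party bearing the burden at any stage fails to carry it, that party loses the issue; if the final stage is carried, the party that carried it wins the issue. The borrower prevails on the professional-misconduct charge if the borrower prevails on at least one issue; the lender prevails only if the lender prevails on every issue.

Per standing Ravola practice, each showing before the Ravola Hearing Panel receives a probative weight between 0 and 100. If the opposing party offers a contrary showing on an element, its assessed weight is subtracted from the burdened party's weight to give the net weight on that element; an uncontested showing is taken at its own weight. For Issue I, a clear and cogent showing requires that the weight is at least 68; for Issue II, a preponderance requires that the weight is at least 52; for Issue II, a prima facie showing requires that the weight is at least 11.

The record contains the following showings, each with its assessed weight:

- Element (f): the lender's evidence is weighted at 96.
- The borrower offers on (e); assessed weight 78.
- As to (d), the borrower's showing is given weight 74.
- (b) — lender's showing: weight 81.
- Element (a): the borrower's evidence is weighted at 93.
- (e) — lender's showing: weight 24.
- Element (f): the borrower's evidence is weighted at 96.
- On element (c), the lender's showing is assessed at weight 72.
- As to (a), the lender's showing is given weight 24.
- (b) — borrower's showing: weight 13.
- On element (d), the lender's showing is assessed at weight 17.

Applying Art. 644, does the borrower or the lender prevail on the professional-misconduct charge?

— Issue I —
At Stage I.1 the borrower must meet a clear and cogent showing (weight is at least 68): on (a) the weight is 93 less the opposing 24 gives net 69, ≥ 68, so (a) meets the standard.
  All elements met. The burden passes to the lender.
At Stage I.2 the lender must meet a clear and cogent showing (weight is at least 68): on (b) the weight is 81 less the opposing 13 gives net 68, ≥ 68, so (b) meets the standard; on (c) the weight is 72, which does reach 68, so (c) meets the standard.
  Stage I.2 carried; the final stage is satisfied.
Every stage carried; the lender prevails on this issue.
— Issue II —
At Stage II.1 the borrower must meet a preponderance (weight is at least 52): on (d) the weight is 74 less the opposing 17 gives net 57, ≥ 52, so (d) meets the standard; on (e) the weight is 78 less the opposing 24 gives net 54, ≥ 52, so (e) meets the standard.
  Stage II.1 is satisfied; the onus moves to the lender.
At Stage II.2 the lender must meet a prima facie showing (weight is at least 11): on (f) the weight is 96 less the opposing 96 gives net 0, < 11, so (f) does not meet the standard.
  Not every element is met, so the lender fails to carry Stage II.2.
The borrower prevails on this issue.
Per-issue: Issue I → lender; Issue II → borrower. The borrower must prevail on at least one issue; overall, the borrower prevails.

borrower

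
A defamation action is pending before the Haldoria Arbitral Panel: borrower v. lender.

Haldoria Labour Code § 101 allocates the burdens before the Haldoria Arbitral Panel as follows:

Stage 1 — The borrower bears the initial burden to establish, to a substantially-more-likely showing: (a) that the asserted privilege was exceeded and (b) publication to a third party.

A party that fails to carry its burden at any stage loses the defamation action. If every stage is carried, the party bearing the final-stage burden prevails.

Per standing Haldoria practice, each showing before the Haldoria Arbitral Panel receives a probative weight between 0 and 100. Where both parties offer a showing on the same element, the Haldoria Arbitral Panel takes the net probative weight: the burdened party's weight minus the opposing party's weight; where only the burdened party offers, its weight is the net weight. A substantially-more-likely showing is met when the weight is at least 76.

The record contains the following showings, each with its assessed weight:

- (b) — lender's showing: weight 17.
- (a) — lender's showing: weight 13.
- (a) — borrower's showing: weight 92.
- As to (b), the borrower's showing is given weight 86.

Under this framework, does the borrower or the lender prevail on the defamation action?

Stage 1 — burden on borrower; standard: a substantially-more-likely showing (weight is at least 76).
    (a): 92 − 13 = 79 ≥ 76 [met]
    (b): 86 − 17 = 69 < 76 [not met]
  The borrower does not carry Stage 1.
So the lender prevails.

lender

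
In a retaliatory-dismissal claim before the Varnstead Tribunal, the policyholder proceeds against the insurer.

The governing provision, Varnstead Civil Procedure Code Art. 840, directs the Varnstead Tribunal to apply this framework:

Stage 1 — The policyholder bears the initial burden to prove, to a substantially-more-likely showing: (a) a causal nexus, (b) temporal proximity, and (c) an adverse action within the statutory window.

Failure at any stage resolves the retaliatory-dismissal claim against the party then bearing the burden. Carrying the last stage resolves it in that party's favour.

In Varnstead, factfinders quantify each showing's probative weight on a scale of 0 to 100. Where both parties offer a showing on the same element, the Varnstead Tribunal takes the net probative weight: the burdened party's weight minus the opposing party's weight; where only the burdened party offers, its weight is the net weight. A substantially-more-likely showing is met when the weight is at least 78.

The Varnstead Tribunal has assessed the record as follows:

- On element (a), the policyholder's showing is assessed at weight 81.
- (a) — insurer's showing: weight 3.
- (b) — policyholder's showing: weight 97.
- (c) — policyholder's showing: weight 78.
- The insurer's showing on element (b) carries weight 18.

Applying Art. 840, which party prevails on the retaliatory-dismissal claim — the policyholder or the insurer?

Stage 1 — burden on policyholder; standard: a substantially-more-likely showing (weight is at least 78).
    (a): 81 − 3 = 78 ≥ 78 [met]
    (b): 97 − 18 = 79 ≥ 78 [met]
    (c): 78 ≥ 78 [met]
  All elements met at the final stage.
Every stage carried; the policyholder prevails.

policyholder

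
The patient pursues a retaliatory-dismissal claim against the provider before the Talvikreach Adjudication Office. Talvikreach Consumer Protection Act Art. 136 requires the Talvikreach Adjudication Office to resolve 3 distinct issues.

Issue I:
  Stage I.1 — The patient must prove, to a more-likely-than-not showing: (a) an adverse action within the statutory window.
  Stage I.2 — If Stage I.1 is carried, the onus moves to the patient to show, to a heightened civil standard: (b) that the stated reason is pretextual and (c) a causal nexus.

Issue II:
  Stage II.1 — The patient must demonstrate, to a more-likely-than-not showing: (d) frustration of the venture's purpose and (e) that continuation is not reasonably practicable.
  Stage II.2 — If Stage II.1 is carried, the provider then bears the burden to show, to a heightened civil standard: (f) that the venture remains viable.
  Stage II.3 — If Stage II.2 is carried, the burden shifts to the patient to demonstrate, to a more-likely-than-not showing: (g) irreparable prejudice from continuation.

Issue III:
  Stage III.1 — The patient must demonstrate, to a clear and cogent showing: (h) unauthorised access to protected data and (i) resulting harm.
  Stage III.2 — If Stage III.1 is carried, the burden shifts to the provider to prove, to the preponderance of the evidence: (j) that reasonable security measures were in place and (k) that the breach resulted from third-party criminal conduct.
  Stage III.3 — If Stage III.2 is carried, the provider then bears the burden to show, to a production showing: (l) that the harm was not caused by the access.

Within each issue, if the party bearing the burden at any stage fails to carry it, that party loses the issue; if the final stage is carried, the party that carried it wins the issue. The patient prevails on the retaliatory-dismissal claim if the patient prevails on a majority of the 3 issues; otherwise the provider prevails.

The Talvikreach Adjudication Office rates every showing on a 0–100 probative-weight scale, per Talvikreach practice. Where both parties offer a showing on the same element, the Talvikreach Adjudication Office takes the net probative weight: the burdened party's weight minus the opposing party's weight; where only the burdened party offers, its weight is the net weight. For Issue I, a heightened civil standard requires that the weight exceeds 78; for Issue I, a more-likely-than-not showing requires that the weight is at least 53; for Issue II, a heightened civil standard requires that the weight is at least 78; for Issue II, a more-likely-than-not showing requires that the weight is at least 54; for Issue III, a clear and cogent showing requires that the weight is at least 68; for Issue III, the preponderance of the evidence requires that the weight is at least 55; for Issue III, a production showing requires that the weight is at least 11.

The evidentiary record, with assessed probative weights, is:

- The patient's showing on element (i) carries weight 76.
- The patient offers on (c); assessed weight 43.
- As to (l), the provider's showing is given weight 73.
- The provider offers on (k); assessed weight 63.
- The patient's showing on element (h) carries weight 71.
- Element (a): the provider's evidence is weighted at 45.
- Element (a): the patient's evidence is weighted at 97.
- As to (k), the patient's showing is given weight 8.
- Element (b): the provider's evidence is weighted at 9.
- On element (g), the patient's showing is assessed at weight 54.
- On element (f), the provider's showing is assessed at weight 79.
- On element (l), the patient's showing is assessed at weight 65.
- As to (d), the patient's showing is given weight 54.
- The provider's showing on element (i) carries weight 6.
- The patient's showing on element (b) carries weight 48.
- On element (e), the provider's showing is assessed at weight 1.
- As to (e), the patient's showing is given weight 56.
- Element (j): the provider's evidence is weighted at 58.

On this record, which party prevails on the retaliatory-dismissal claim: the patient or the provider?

— Issue I —
Stage I.1 — burden on patient; standard: a more-likely-than-not showing (weight is at least 53).
    (a): 97 − 45 = 52 < 53 [not met]
  The patient does not carry Stage I.1.
The analysis ends at Stage I.1; the provider prevails on this issue.
— Issue II —
At Stage II.1 the patient must meet a more-likely-than-not showing (weight is at least 54): on (d) the weight is 54, ≥ 54, so (d) meets the standard; on (e) the weight is 56 less the opposing 1 gives net 55, ≥ 54, so (e) meets the standard.
  Stage II.1 is satisfied; the onus moves to the provider.
At Stage II.2 the provider must meet a heightened civil standard (weight is at least 78): on (f) the weight is 79, which does reach 78, so (f) meets the standard.
  The provider carries Stage II.2; the patient now bears the burden.
At Stage II.3 the patient must meet a more-likely-than-not showing (weight is at least 54): on (g) the weight is 54, ≥ 54, so (g) meets the standard.
  All elements met at the final stage.
All stages carried — the patient prevails on this issue.
— Issue III —
At Stage III.1 the patient must meet a clear and cogent showing (weight is at least 68): on (h) the weight is 71, which does reach 68, so (h) meets the standard; on (i) the weight is 76 less the opposing 6 gives net 70, which does reach 68, so (i) meets the standard.
  Stage III.1 is satisfied; the onus moves to the provider.
At Stage III.2 the provider must meet the preponderance of the evidence (weight is at least 55): on (j) the weight is 58, which does reach 55, so (j) meets the standard; on (k) the weight is 63 less the opposing 8 gives net 55, ≥ 55, so (k) meets the standard.
  Stage III.2 carried; the burden remains with the provider.
At Stage III.3 the provider must meet a production showing (weight is at least 11): on (l) the weight is 73 less the opposing 65 gives net 8, < 11, so (l) does not meet the standard.
  The provider does not carry Stage III.3.
The patient prevails on this issue.
Per-issue: Issue I → provider; Issue II → patient; Issue III → patient. The patient must prevail on a majority of issues; overall, the patient prevails.

patient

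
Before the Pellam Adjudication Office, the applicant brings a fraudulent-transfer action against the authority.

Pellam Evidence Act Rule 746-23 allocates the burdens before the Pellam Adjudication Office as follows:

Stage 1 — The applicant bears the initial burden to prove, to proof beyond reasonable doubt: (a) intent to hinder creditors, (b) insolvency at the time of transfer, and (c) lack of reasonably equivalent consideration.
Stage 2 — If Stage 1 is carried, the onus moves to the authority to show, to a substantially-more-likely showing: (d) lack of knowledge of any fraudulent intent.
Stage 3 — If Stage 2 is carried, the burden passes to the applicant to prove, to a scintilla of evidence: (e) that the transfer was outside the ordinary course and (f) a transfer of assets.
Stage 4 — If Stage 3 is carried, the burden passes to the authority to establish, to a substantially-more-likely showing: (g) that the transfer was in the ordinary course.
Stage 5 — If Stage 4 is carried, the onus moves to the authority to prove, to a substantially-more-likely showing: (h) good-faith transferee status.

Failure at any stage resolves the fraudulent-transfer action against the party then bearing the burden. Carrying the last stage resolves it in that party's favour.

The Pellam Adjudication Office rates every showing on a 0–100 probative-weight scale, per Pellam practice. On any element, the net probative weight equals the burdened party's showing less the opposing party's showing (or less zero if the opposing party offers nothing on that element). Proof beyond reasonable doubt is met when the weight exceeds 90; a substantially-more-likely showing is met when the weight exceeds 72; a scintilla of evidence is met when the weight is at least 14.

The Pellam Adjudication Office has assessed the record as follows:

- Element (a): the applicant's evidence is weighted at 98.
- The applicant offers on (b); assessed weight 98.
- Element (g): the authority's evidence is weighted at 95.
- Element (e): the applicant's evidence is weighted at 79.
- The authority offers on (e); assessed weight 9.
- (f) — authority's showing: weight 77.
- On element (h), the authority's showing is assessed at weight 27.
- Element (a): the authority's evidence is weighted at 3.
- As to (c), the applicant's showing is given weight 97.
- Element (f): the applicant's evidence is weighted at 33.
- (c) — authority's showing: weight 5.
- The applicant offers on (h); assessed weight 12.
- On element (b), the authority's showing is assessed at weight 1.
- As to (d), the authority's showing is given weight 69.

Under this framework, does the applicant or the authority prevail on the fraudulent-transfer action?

Stage 1 (applicant, proof beyond reasonable doubt, weight exceeds 90): (a) net 98−3=95 > 90 — meets; (b) net 98−1=97 > 90 — meets; (c) net 97−5=92 > 90 — meets.
  All elements met. The burden passes to the authority.
Stage 2 (authority, a substantially-more-likely showing, weight exceeds 72): (d) 69 ≤ 72 — fails.
  Stage 2 not carried; the authority fails its burden.
So the applicant prevails.

applicant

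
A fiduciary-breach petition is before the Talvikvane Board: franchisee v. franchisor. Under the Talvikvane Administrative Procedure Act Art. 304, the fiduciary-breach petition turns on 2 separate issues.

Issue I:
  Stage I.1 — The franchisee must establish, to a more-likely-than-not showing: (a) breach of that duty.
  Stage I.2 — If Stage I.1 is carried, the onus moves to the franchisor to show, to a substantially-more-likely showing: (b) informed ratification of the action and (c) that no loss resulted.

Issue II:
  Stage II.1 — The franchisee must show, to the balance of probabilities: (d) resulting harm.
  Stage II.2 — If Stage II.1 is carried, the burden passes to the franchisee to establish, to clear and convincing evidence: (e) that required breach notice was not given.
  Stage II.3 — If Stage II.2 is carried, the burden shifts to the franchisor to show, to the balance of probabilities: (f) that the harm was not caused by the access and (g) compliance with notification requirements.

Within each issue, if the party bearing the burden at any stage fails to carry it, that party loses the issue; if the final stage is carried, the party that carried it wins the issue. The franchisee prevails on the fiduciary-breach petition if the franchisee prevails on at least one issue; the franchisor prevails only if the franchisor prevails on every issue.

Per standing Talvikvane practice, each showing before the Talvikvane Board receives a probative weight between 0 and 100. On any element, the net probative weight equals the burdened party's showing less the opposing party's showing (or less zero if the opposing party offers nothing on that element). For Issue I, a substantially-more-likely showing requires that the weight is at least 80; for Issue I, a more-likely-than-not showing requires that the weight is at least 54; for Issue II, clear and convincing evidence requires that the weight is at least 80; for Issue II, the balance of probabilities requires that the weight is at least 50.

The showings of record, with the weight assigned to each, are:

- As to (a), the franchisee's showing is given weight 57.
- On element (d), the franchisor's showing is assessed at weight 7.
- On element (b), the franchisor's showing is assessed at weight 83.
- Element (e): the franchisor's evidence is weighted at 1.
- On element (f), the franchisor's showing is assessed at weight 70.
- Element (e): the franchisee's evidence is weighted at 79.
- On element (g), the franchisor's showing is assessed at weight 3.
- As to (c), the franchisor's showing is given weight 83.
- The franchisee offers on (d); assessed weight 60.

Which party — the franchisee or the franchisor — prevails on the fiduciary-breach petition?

franchisor

— Issue I —
Stage I.1 (franchisee, a more-likely-than-not showing, weight is at least 54): (a) 57 ≥ 54 — meets.
  All elements met. The burden passes to the franchisor.
Stage I.2 (franchisor, a substantially-more-likely showing, weight is at least 80): (b) 83 ≥ 80 — meets; (c) 83 ≥ 80 — meets.
  The franchisor carries the last stage.
All stages carried — the franchisor prevails on this issue.
— Issue II —
Stage II.1 — burden on franchisee; standard: the balance of probabilities (weight is at least 50).
    (d): 60 − 7 = 53 ≥ 50 [met]
  Stage II.1 is satisfied; the franchisee continues to bear the burden.
Stage II.2 — burden on franchisee; standard: clear and convincing evidence (weight is at least 80).
    (e): 79 − 1 = 78 < 80 [not met]
  Not every element is met, so the franchisee fails to carry Stage II.2.
The franchisor prevails on this issue.
Per-issue: Issue I → franchisor; Issue II → franchisor. The franchisee must prevail on at least one issue; overall, the franchisor prevails.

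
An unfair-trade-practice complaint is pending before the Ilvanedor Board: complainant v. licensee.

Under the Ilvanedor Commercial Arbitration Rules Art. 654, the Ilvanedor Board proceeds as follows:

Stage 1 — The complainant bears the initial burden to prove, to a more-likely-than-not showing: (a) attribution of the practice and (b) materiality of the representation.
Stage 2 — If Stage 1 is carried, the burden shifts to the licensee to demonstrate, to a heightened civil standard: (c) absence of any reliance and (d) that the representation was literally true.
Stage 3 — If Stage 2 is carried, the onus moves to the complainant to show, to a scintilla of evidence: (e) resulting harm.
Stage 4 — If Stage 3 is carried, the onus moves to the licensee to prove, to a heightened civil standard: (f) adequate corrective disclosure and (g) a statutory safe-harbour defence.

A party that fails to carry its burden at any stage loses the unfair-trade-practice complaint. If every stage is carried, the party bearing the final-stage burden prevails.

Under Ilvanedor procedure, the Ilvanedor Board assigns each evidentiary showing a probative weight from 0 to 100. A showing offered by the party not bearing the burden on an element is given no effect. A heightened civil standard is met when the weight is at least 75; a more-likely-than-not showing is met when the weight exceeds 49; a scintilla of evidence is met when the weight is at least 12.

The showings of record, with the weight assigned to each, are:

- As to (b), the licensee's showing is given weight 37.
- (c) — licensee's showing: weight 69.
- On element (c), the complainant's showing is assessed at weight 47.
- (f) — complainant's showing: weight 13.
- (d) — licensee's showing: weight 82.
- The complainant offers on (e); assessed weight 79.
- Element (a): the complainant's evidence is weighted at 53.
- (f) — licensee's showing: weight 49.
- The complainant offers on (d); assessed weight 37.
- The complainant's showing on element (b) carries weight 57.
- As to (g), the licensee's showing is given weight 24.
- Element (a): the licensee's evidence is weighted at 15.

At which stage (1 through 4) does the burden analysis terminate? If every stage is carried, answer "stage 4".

Stage 1 — burden on complainant; standard: a more-likely-than-not showing (weight exceeds 49).
    (a): 53 (licensee's 15 disregarded) > 49 [met]
    (b): 57 (licensee's 37 disregarded) > 49 [met]
  All elements met. The burden passes to the licensee.
Stage 2 — burden on licensee; standard: a heightened civil standard (weight is at least 75).
    (c): 69 (complainant's 47 disregarded) < 75 [not met]
    (d): 82 (complainant's 37 disregarded) ≥ 75 [met]
  Stage 2 not carried; the licensee fails its burden.
The complainant prevails.

stage 2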